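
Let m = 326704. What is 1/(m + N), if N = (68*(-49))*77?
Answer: 1/70140 ≈ 1.4257e-5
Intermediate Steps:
N = -256564 (N = -3332*77 = -256564)
1/(m + N) = 1/(326704 - 256564) = 1/70140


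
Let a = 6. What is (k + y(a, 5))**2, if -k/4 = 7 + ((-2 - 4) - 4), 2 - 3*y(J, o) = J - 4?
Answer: 144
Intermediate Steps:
y(J, o) = 2 - J/3 (y(J, o) = 2/3 - (J - 4)/3 = 2/3 - (-4 + J)/3 = 2/3 + (4/3 - J/3) = 2 - J/3)
k = 12 (k = -4*(7 + ((-2 - 4) - 4)) = -4*(7 + (-6 - 4)) = -4*(7 - 10) = -4*(-3) = 12)
(k + y(a, 5))**2 = (12 + (2 - 1/3*6))**2 = (12 + (2 - 2))**2 = (12 + 0)**2 = 12**2 = 144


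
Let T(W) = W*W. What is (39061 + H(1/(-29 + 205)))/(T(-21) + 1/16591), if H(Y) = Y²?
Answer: 20074339132367/226639992832 ≈ 88.574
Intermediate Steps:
T(W) = W²
(39061 + H(1/(-29 + 205)))/(T(-21) + 1/16591) = (39061 + (1/(-29 + 205))²)/((-21)² + 1/16591) = (39061 + (1/176)²)/(441 + 1/16591) = (39061 + (1/176)²)/(7316632/16591) = (39061 + 1/30976)*(16591/7316632) = (1209953537/30976)*(16591/7316632) = 20074339132367/226639992832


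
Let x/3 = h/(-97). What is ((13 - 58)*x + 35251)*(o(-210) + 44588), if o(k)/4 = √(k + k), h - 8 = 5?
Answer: 152540095976/97 + 27368816*I*√105/97 ≈ 1.5726e+9 + 2.8912e+6*I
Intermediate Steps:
h = 13 (h = 8 + 5 = 13)
x = -39/97 (x = 3*(13/(-97)) = 3*(13*(-1/97)) = 3*(-13/97) = -39/97 ≈ -0.40206)
o(k) = 4*√2*√k (o(k) = 4*√(k + k) = 4*√(2*k) = 4*(√2*√k) = 4*√2*√k)
((13 - 58)*x + 35251)*(o(-210) + 44588) = ((13 - 58)*(-39/97) + 35251)*(4*√2*√(-210) + 44588) = (-45*(-39/97) + 35251)*(4*√2*(I*√210) + 44588) = (1755/97 + 35251)*(8*I*√105 + 44588) = 3421102*(44588 + 8*I*√105)/97 = 152540095976/97 + 27368816*I*√105/97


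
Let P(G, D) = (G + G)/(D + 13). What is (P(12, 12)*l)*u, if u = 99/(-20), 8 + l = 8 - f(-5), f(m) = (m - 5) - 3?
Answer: -7722/125 ≈ -61.776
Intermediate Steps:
f(m) = -8 + m (f(m) = (-5 + m) - 3 = -8 + m)
P(G, D) = 2*G/(13 + D) (P(G, D) = (2*G)/(13 + D) = 2*G/(13 + D))
l = 13 (l = -8 + (8 - (-8 - 5)) = -8 + (8 - 1*(-13)) = -8 + (8 + 13) = -8 + 21 = 13)
u = -99/20 (u = 99*(-1/20) = -99/20 ≈ -4.9500)
(P(12, 12)*l)*u = ((2*12/(13 + 12))*13)*(-99/20) = ((2*12/25)*13)*(-99/20) = ((2*12*(1/25))*13)*(-99/20) = ((24/25)*13)*(-99/20) = (312/25)*(-99/20) = -7722/125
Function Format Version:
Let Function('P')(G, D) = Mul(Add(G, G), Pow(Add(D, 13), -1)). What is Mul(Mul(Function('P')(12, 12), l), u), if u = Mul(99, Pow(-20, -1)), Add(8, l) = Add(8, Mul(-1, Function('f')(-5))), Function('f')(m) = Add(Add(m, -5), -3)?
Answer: Rational(-7722, 125) ≈ -61.776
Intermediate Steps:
Function('f')(m) = Add(-8, m) (Function('f')(m) = Add(Add(-5, m), -3) = Add(-8, m))
Function('P')(G, D) = Mul(2, G, Pow(Add(13, D), -1)) (Function('P')(G, D) = Mul(Mul(2, G), Pow(Add(13, D), -1)) = Mul(2, G, Pow(Add(13, D), -1)))
l = 13 (l = Add(-8, Add(8, Mul(-1, Add(-8, -5)))) = Add(-8, Add(8, Mul(-1, -13))) = Add(-8, Add(8, 13)) = Add(-8, 21) = 13)
u = Rational(-99, 20) (u = Mul(99, Rational(-1, 20)) = Rational(-99, 20) ≈ -4.9500)
Mul(Mul(Function('P')(12, 12), l), u) = Mul(Mul(Mul(2, 12, Pow(Add(13, 12), -1)), 13), Rational(-99, 20)) = Mul(Mul(Mul(2, 12, Pow(25, -1)), 13), Rational(-99, 20)) = Mul(Mul(Mul(2, 12, Rational(1, 25)), 13), Rational(-99, 20)) = Mul(Mul(Rational(24, 25), 13), Rational(-99, 20)) = Mul(Rational(312, 25), Rational(-99, 20)) = Rational(-7722, 125)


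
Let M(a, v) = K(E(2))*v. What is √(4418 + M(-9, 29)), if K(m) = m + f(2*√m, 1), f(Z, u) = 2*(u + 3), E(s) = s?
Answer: 2*√1177 ≈ 68.615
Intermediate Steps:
f(Z, u) = 6 + 2*u (f(Z, u) = 2*(3 + u) = 6 + 2*u)
K(m) = 8 + m (K(m) = m + (6 + 2*1) = m + (6 + 2) = m + 8 = 8 + m)
M(a, v) = 10*v (M(a, v) = (8 + 2)*v = 10*v)
√(4418 + M(-9, 29)) = √(4418 + 10*29) = √(4418 + 290) = √4708 = 2*√1177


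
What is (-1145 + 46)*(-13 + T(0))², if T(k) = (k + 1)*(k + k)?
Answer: -185731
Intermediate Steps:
T(k) = 2*k*(1 + k) (T(k) = (1 + k)*(2*k) = 2*k*(1 + k))
(-1145 + 46)*(-13 + T(0))² = (-1145 + 46)*(-13 + 2*0*(1 + 0))² = -1099*(-13 + 2*0*1)² = -1099*(-13 + 0)² = -1099*(-13)² = -1099*169 = -185731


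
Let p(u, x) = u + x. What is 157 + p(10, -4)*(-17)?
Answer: 55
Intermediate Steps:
157 + p(10, -4)*(-17) = 157 + (10 - 4)*(-17) = 157 + 6*(-17) = 157 - 102 = 55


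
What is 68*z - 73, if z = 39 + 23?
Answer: 4143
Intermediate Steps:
z = 62
68*z - 73 = 68*62 - 73 = 4216 - 73 = 4143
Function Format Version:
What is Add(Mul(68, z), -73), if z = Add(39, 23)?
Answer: 4143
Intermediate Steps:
z = 62
Add(Mul(68, z), -73) = Add(Mul(68, 62), -73) = Add(4216, -73) = 4143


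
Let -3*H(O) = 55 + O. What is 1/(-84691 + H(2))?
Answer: -1/84710 ≈ -1.1805e-5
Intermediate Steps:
H(O) = -55/3 - O/3 (H(O) = -(55 + O)/3 = -55/3 - O/3)
1/(-84691 + H(2)) = 1/(-84691 + (-55/3 - 1/3*2)) = 1/(-84691 + (-55/3 - 2/3)) = 1/(-84691 - 19) = 1/(-84710) = -1/84710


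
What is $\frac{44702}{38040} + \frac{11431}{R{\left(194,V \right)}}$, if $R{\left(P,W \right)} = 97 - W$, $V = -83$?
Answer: $\frac{184534}{2853} \approx 64.681$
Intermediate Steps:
$\frac{44702}{38040} + \frac{11431}{R{\left(194,V \right)}} = \frac{44702}{38040} + \frac{11431}{97 - -83} = 44702 \cdot \frac{1}{38040} + \frac{11431}{97 + 83} = \frac{22351}{19020} + \frac{11431}{180} = \frac{184534}{2853}$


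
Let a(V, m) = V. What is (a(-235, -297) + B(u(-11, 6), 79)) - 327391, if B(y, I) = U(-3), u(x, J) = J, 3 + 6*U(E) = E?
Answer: -327627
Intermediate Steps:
U(E) = -½ + E/6
B(y, I) = -1 (B(y, I) = -½ + (⅙)*(-3) = -½ - ½ = -1)
(a(-235, -297) + B(u(-11, 6), 79)) - 327391 = (-235 - 1) - 327391 = -236 - 327391 = -327627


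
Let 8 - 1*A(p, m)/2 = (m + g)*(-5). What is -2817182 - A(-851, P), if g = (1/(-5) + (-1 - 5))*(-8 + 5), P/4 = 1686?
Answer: -2884824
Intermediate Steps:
P = 6744 (P = 4*1686 = 6744)
g = 93/5 (g = (-⅕ - 6)*(-3) = -31/5*(-3) = 93/5 ≈ 18.600)
A(p, m) = 202 + 10*m (A(p, m) = 16 - 2*(m + 93/5)*(-5) = 16 - 2*(93/5 + m)*(-5) = 16 - 2*(-93 - 5*m) = 16 + (186 + 10*m) = 202 + 10*m)
-2817182 - A(-851, P) = -2817182 - (202 + 10*6744) = -2817182 - (202 + 67440) = -2817182 - 1*67642 = -2817182 - 67642 = -2884824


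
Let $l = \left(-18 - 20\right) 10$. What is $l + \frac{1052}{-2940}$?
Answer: $- \frac{279563}{735} \approx -380.36$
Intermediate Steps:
$l = -380$ ($l = \left(-38\right) 10 = -380$)
$l + \frac{1052}{-2940} = -380 + \frac{1052}{-2940} = -380 + 1052 \left(- \frac{1}{2940}\right) = -380 - \frac{263}{735} = - \frac{279563}{735}$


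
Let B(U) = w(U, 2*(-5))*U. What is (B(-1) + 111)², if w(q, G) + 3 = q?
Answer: 13225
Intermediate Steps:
w(q, G) = -3 + q
B(U) = U*(-3 + U) (B(U) = (-3 + U)*U = U*(-3 + U))
(B(-1) + 111)² = (-(-3 - 1) + 111)² = (-1*(-4) + 111)² = (4 + 111)² = 115² = 13225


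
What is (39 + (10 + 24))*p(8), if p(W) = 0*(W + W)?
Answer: 0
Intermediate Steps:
p(W) = 0 (p(W) = 0*(2*W) = 0)
(39 + (10 + 24))*p(8) = (39 + (10 + 24))*0 = (39 + 34)*0 = 73*0 = 0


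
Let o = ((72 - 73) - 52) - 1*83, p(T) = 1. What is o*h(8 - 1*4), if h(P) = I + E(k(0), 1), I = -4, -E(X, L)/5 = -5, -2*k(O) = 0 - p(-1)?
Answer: -2856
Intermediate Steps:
k(O) = ½ (k(O) = -(0 - 1*1)/2 = -(0 - 1)/2 = -½*(-1) = ½)
E(X, L) = 25 (E(X, L) = -5*(-5) = 25)
h(P) = 21 (h(P) = -4 + 25 = 21)
o = -136 (o = (-1 - 52) - 83 = -53 - 83 = -136)
o*h(8 - 1*4) = -136*21 = -2856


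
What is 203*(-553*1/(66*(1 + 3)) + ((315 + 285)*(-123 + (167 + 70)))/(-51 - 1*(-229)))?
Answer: 1822855349/23496 ≈ 77582.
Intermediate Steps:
203*(-553*1/(66*(1 + 3)) + ((315 + 285)*(-123 + (167 + 70)))/(-51 - 1*(-229))) = 203*(-553/(33*(2*4)) + (600*(-123 + 237))/(-51 + 229)) = 203*(-553/(33*8) + (600*114)/178) = 203*(-553/264 + 68400*(1/178)) = 203*(-553*1/264 + 34200/89) = 203*(-553/264 + 34200/89) = 203*(8979583/23496) = 1822855349/23496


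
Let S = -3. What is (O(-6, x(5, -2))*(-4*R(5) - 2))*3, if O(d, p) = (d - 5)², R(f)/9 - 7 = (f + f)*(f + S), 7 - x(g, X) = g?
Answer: -353562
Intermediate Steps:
x(g, X) = 7 - g
R(f) = 63 + 18*f*(-3 + f) (R(f) = 63 + 9*((f + f)*(f - 3)) = 63 + 9*((2*f)*(-3 + f)) = 63 + 9*(2*f*(-3 + f)) = 63 + 18*f*(-3 + f))
O(d, p) = (-5 + d)²
(O(-6, x(5, -2))*(-4*R(5) - 2))*3 = ((-5 - 6)²*(-4*(63 - 54*5 + 18*5²) - 2))*3 = ((-11)²*(-4*(63 - 270 + 18*25) - 2))*3 = (121*(-4*(63 - 270 + 450) - 2))*3 = (121*(-4*243 - 2))*3 = (121*(-972 - 2))*3 = (121*(-974))*3 = -117854*3 = -353562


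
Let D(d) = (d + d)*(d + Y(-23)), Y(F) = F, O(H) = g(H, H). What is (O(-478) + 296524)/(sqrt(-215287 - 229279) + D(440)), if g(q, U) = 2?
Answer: 54406590480/67330043083 - 148263*I*sqrt(444566)/67330043083 ≈ 0.80806 - 0.0014682*I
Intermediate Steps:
O(H) = 2
D(d) = 2*d*(-23 + d) (D(d) = (d + d)*(d - 23) = (2*d)*(-23 + d) = 2*d*(-23 + d))
(O(-478) + 296524)/(sqrt(-215287 - 229279) + D(440)) = (2 + 296524)/(sqrt(-215287 - 229279) + 2*440*(-23 + 440)) = 296526/(sqrt(-444566) + 2*440*417) = 296526/(I*sqrt(444566) + 366960) = 296526/(366960 + I*sqrt(444566))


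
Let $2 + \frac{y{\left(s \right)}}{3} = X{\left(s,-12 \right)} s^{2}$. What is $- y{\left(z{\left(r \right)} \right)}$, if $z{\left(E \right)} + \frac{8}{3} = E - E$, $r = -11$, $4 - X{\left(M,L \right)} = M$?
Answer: $- \frac{1226}{9} \approx -136.22$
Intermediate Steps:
$X{\left(M,L \right)} = 4 - M$
$z{\left(E \right)} = - \frac{8}{3}$ ($z{\left(E \right)} = - \frac{8}{3} + \left(E - E\right) = - \frac{8}{3} + 0 = - \frac{8}{3}$)
$y{\left(s \right)} = -6 + 3 s^{2} \left(4 - s\right)$ ($y{\left(s \right)} = -6 + 3 \left(4 - s\right) s^{2} = -6 + 3 s^{2} \left(4 - s\right)$)
$- y{\left(z{\left(r \right)} \right)} = - (-6 + 3 \left(- \frac{8}{3}\right)^{2} \left(4 - - \frac{8}{3}\right)) = - (-6 + 3 \cdot \frac{64}{9} \left(4 + \frac{8}{3}\right)) = - (-6 + 3 \cdot \frac{64}{9} \cdot \frac{20}{3}) = - (-6 + \frac{1280}{9}) = \left(-1\right) \frac{1226}{9} = - \frac{1226}{9}$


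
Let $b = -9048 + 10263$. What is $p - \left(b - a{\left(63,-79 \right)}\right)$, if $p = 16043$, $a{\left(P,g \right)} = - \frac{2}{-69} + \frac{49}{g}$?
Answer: $\frac{80824205}{5451} \approx 14827.0$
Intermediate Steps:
$a{\left(P,g \right)} = \frac{2}{69} + \frac{49}{g}$ ($a{\left(P,g \right)} = \left(-2\right) \left(- \frac{1}{69}\right) + \frac{49}{g} = \frac{2}{69} + \frac{49}{g}$)
$b = 1215$
$p - \left(b - a{\left(63,-79 \right)}\right) = 16043 + \left(\left(\frac{2}{69} + \frac{49}{-79}\right) - 1215\right) = 16043 + \left(\left(\frac{2}{69} + 49 \left(- \frac{1}{79}\right)\right) - 1215\right) = 16043 + \left(\left(\frac{2}{69} - \frac{49}{79}\right) - 1215\right) = 16043 - \frac{6626188}{5451} = \frac{80824205}{5451}$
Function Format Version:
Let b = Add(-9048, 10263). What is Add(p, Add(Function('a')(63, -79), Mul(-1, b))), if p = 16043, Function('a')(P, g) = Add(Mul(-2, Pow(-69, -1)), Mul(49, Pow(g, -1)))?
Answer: Rational(80824205, 5451) ≈ 14827.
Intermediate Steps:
Function('a')(P, g) = Add(Rational(2, 69), Mul(49, Pow(g, -1))) (Function('a')(P, g) = Add(Mul(-2, Rational(-1, 69)), Mul(49, Pow(g, -1))) = Add(Rational(2, 69), Mul(49, Pow(g, -1))))
b = 1215
Add(p, Add(Function('a')(63, -79), Mul(-1, b))) = Add(16043, Add(Add(Rational(2, 69), Mul(49, Pow(-79, -1))), Mul(-1, 1215))) = Add(16043, Add(Add(Rational(2, 69), Mul(49, Rational(-1, 79))), -1215)) = Add(16043, Add(Add(Rational(2, 69), Rational(-49, 79)), -1215)) = Add(16043, Add(Rational(-3223, 5451), -1215)) = Add(16043, Rational(-6626188, 5451)) = Rational(80824205, 5451)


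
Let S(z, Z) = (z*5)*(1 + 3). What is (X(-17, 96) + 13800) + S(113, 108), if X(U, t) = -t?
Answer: 15964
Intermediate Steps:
S(z, Z) = 20*z (S(z, Z) = (5*z)*4 = 20*z)
(X(-17, 96) + 13800) + S(113, 108) = (-1*96 + 13800) + 20*113 = (-96 + 13800) + 2260 = 13704 + 2260 = 15964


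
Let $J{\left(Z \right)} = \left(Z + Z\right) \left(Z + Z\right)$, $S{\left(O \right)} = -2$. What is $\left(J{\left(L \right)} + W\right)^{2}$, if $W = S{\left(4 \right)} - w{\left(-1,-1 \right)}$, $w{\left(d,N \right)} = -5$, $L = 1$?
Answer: $49$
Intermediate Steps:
$W = 3$ ($W = -2 - -5 = -2 + 5 = 3$)
$J{\left(Z \right)} = 4 Z^{2}$ ($J{\left(Z \right)} = 2 Z 2 Z = 4 Z^{2}$)
$\left(J{\left(L \right)} + W\right)^{2} = \left(4 \cdot 1^{2} + 3\right)^{2} = \left(4 \cdot 1 + 3\right)^{2} = \left(4 + 3\right)^{2} = 7^{2} = 49$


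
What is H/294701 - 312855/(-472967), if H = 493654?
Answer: 405579991/173578889 ≈ 2.3366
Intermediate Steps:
H/294701 - 312855/(-472967) = 493654/294701 - 312855/(-472967) = 493654*(1/294701) - 312855*(-1/472967) = 493654/294701 + 312855/472967 = 405579991/173578889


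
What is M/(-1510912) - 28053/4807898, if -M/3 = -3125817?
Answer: -22564106761167/3632155391488 ≈ -6.2123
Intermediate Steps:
M = 9377451 (M = -3*(-3125817) = 9377451)
M/(-1510912) - 28053/4807898 = 9377451/(-1510912) - 28053/4807898 = 9377451*(-1/1510912) - 28053*1/4807898 = -9377451/1510912 - 28053/4807898 = -22564106761167/3632155391488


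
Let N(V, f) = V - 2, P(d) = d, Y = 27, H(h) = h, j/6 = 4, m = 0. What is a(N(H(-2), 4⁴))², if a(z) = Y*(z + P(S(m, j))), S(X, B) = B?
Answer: 291600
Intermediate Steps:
j = 24 (j = 6*4 = 24)
N(V, f) = -2 + V
a(z) = 648 + 27*z (a(z) = 27*(z + 24) = 27*(24 + z) = 648 + 27*z)
a(N(H(-2), 4⁴))² = (648 + 27*(-2 - 2))² = (648 + 27*(-4))² = (648 - 108)² = 540² = 291600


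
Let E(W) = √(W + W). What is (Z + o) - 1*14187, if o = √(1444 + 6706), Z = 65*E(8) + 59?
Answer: -13868 + 5*√326 ≈ -13778.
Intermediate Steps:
E(W) = √2*√W (E(W) = √(2*W) = √2*√W)
Z = 319 (Z = 65*(√2*√8) + 59 = 65*(√2*(2*√2)) + 59 = 65*4 + 59 = 260 + 59 = 319)
o = 5*√326 (o = √8150 = 5*√326 ≈ 90.277)
(Z + o) - 1*14187 = (319 + 5*√326) - 1*14187 = (319 + 5*√326) - 14187 = -13868 + 5*√326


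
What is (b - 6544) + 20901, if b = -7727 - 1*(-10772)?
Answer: 17402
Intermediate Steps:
b = 3045 (b = -7727 + 10772 = 3045)
(b - 6544) + 20901 = (3045 - 6544) + 20901 = -3499 + 20901 = 17402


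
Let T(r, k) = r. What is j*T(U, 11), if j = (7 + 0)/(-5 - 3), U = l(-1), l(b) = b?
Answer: 7/8 ≈ 0.87500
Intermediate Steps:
U = -1
j = -7/8 (j = 7/(-8) = 7*(-1/8) = -7/8 ≈ -0.87500)
j*T(U, 11) = -7/8*(-1) = 7/8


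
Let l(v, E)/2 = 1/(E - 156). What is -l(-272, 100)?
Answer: 1/28 ≈ 0.035714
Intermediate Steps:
l(v, E) = 2/(-156 + E) (l(v, E) = 2/(E - 156) = 2/(-156 + E))
-l(-272, 100) = -2/(-156 + 100) = -2/(-56) = -2*(-1)/56 = -1*(-1/28) = 1/28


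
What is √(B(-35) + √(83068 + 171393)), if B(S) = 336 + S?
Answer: √(301 + √254461) ≈ 28.380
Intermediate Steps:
√(B(-35) + √(83068 + 171393)) = √((336 - 35) + √(83068 + 171393)) = √(301 + √254461)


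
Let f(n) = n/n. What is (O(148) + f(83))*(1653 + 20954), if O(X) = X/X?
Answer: 45214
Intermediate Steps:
f(n) = 1
O(X) = 1
(O(148) + f(83))*(1653 + 20954) = (1 + 1)*(1653 + 20954) = 2*22607 = 45214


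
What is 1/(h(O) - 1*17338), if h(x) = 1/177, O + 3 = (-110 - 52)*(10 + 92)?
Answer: -177/3068825 ≈ -5.7677e-5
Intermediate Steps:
O = -16527 (O = -3 + (-110 - 52)*(10 + 92) = -3 - 162*102 = -3 - 16524 = -16527)
h(x) = 1/177
1/(h(O) - 1*17338) = 1/(1/177 - 1*17338) = 1/(1/177 - 17338) = 1/(-3068825/177) = -177/3068825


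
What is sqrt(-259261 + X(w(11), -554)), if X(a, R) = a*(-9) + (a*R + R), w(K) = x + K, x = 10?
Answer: 3*I*sqrt(30182) ≈ 521.19*I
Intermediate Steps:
w(K) = 10 + K
X(a, R) = R - 9*a + R*a (X(a, R) = -9*a + (R*a + R) = -9*a + (R + R*a) = R - 9*a + R*a)
sqrt(-259261 + X(w(11), -554)) = sqrt(-259261 + (-554 - 9*(10 + 11) - 554*(10 + 11))) = sqrt(-259261 + (-554 - 9*21 - 554*21)) = sqrt(-259261 + (-554 - 189 - 11634)) = sqrt(-259261 - 12377) = sqrt(-271638) = 3*I*sqrt(30182)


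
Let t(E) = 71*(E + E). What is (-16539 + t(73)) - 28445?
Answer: -34618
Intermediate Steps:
t(E) = 142*E (t(E) = 71*(2*E) = 142*E)
(-16539 + t(73)) - 28445 = (-16539 + 142*73) - 28445 = (-16539 + 10366) - 28445 = -6173 - 28445 = -34618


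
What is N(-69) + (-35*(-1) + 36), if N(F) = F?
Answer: 2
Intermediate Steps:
N(-69) + (-35*(-1) + 36) = -69 + (-35*(-1) + 36) = -69 + (35 + 36) = -69 + 71 = 2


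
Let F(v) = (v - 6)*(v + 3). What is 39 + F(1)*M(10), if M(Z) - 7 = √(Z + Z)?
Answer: -101 - 40*√5 ≈ -190.44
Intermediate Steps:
M(Z) = 7 + √2*√Z (M(Z) = 7 + √(Z + Z) = 7 + √(2*Z) = 7 + √2*√Z)
F(v) = (-6 + v)*(3 + v)
39 + F(1)*M(10) = 39 + (-18 + 1² - 3*1)*(7 + √2*√10) = 39 + (-18 + 1 - 3)*(7 + 2*√5) = 39 - 20*(7 + 2*√5) = 39 + (-140 - 40*√5) = -101 - 40*√5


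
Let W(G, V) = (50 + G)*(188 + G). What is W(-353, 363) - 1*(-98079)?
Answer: 148074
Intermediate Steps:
W(-353, 363) - 1*(-98079) = (9400 + (-353)² + 238*(-353)) - 1*(-98079) = (9400 + 124609 - 84014) + 98079 = 49995 + 98079 = 148074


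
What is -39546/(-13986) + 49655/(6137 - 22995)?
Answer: -1544909/13098666 ≈ -0.11794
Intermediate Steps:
-39546/(-13986) + 49655/(6137 - 22995) = -39546*(-1/13986) + 49655/(-16858) = 2197/777 + 49655*(-1/16858) = 2197/777 - 49655/16858 = -1544909/13098666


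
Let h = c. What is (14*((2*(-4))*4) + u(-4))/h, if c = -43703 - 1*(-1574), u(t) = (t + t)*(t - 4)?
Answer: 128/14043 ≈ 0.0091149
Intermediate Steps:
u(t) = 2*t*(-4 + t) (u(t) = (2*t)*(-4 + t) = 2*t*(-4 + t))
c = -42129 (c = -43703 + 1574 = -42129)
h = -42129
(14*((2*(-4))*4) + u(-4))/h = (14*((2*(-4))*4) + 2*(-4)*(-4 - 4))/(-42129) = (14*(-8*4) + 2*(-4)*(-8))*(-1/42129) = (14*(-32) + 64)*(-1/42129) = (-448 + 64)*(-1/42129) = -384*(-1/42129) = 128/14043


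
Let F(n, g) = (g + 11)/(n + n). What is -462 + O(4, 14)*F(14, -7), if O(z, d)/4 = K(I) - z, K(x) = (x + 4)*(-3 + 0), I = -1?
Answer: -3286/7 ≈ -469.43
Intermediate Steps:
F(n, g) = (11 + g)/(2*n) (F(n, g) = (11 + g)/((2*n)) = (11 + g)*(1/(2*n)) = (11 + g)/(2*n))
K(x) = -12 - 3*x (K(x) = (4 + x)*(-3) = -12 - 3*x)
O(z, d) = -36 - 4*z (O(z, d) = 4*((-12 - 3*(-1)) - z) = 4*((-12 + 3) - z) = 4*(-9 - z) = -36 - 4*z)
-462 + O(4, 14)*F(14, -7) = -462 + (-36 - 4*4)*((½)*(11 - 7)/14) = -462 + (-36 - 16)*((½)*(1/14)*4) = -462 - 52*⅐ = -462 - 52/7 = -3286/7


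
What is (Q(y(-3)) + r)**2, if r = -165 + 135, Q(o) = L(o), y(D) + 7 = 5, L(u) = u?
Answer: 1024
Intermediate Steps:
y(D) = -2 (y(D) = -7 + 5 = -2)
Q(o) = o
r = -30
(Q(y(-3)) + r)**2 = (-2 - 30)**2 = (-32)**2 = 1024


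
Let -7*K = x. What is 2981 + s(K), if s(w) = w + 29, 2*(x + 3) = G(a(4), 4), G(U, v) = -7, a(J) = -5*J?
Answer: 42153/14 ≈ 3010.9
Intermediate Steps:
x = -13/2 (x = -3 + (½)*(-7) = -3 - 7/2 = -13/2 ≈ -6.5000)
K = 13/14 (K = -⅐*(-13/2) = 13/14 ≈ 0.92857)
s(w) = 29 + w
2981 + s(K) = 2981 + (29 + 13/14) = 2981 + 419/14 = 42153/14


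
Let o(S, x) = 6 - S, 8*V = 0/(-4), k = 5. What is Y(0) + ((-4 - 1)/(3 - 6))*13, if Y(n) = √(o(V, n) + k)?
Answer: 65/3 + √11 ≈ 24.983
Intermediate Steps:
V = 0 (V = (0/(-4))/8 = (0*(-¼))/8 = (⅛)*0 = 0)
Y(n) = √11 (Y(n) = √((6 - 1*0) + 5) = √((6 + 0) + 5) = √(6 + 5) = √11)
Y(0) + ((-4 - 1)/(3 - 6))*13 = √11 + ((-4 - 1)/(3 - 6))*13 = √11 - 5/(-3)*13 = √11 - 5*(-⅓)*13 = √11 + (5/3)*13 = √11 + 65/3 = 65/3 + √11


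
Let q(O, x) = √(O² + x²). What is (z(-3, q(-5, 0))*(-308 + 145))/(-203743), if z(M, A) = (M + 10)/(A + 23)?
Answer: 163/814972 ≈ 0.00020001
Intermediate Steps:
z(M, A) = (10 + M)/(23 + A)
(z(-3, q(-5, 0))*(-308 + 145))/(-203743) = (((10 - 3)/(23 + √((-5)² + 0²)))*(-308 + 145))/(-203743) = ((7/(23 + √(25 + 0)))*(-163))*(-1/203743) = ((7/(23 + √25))*(-163))*(-1/203743) = ((7/(23 + 5))*(-163))*(-1/203743) = ((7/28)*(-163))*(-1/203743) = (((1/28)*7)*(-163))*(-1/203743) = ((¼)*(-163))*(-1/203743) = -163/4*(-1/203743) = 163/814972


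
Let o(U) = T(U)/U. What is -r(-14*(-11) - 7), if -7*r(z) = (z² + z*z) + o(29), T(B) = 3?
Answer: 1253325/203 ≈ 6174.0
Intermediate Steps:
o(U) = 3/U
r(z) = -3/203 - 2*z²/7 (r(z) = -((z² + z*z) + 3/29)/7 = -((z² + z²) + 3*(1/29))/7 = -(2*z² + 3/29)/7 = -(3/29 + 2*z²)/7 = -3/203 - 2*z²/7)
-r(-14*(-11) - 7) = -(-3/203 - 2*(-14*(-11) - 7)²/7) = -(-3/203 - 2*(154 - 7)²/7) = -(-3/203 - 2/7*147²) = -(-3/203 - 2/7*21609) = -(-3/203 - 6174) = -1*(-1253325/203) = 1253325/203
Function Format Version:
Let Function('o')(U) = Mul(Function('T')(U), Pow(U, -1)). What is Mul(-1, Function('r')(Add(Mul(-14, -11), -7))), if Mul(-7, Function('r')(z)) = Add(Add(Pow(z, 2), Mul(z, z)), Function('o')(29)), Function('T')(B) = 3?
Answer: Rational(1253325, 203) ≈ 6174.0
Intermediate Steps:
Function('o')(U) = Mul(3, Pow(U, -1))
Function('r')(z) = Add(Rational(-3, 203), Mul(Rational(-2, 7), Pow(z, 2))) (Function('r')(z) = Mul(Rational(-1, 7), Add(Add(Pow(z, 2), Mul(z, z)), Mul(3, Pow(29, -1)))) = Mul(Rational(-1, 7), Add(Add(Pow(z, 2), Pow(z, 2)), Mul(3, Rational(1, 29)))) = Mul(Rational(-1, 7), Add(Mul(2, Pow(z, 2)), Rational(3, 29))) = Mul(Rational(-1, 7), Add(Rational(3, 29), Mul(2, Pow(z, 2)))) = Add(Rational(-3, 203), Mul(Rational(-2, 7), Pow(z, 2))))
Mul(-1, Function('r')(Add(Mul(-14, -11), -7))) = Mul(-1, Add(Rational(-3, 203), Mul(Rational(-2, 7), Pow(Add(Mul(-14, -11), -7), 2)))) = Mul(-1, Add(Rational(-3, 203), Mul(Rational(-2, 7), Pow(Add(154, -7), 2)))) = Mul(-1, Add(Rational(-3, 203), Mul(Rational(-2, 7), Pow(147, 2)))) = Mul(-1, Add(Rational(-3, 203), Mul(Rational(-2, 7), 21609))) = Mul(-1, Add(Rational(-3, 203), -6174)) = Mul(-1, Rational(-1253325, 203)) = Rational(1253325, 203)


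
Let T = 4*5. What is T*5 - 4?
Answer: 96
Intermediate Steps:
T = 20
T*5 - 4 = 20*5 - 4 = 100 - 4 = 96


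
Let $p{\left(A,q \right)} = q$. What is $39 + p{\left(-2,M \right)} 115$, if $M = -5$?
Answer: $-536$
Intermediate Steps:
$39 + p{\left(-2,M \right)} 115 = 39 - 575 = -536$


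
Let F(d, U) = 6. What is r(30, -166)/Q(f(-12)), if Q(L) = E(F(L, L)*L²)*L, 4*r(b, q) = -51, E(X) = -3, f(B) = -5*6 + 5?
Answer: -17/100 ≈ -0.17000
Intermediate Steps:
f(B) = -25 (f(B) = -30 + 5 = -25)
r(b, q) = -51/4 (r(b, q) = (¼)*(-51) = -51/4)
Q(L) = -3*L
r(30, -166)/Q(f(-12)) = -51/(4*((-3*(-25)))) = -51/4/75 = -51/4*1/75 = -17/100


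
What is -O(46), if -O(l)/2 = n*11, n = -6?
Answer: -132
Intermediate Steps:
O(l) = 132 (O(l) = -(-12)*11 = -2*(-66) = 132)
-O(46) = -1*132 = -132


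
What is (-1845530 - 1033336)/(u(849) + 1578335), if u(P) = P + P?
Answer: -2878866/1580033 ≈ -1.8220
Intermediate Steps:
u(P) = 2*P
(-1845530 - 1033336)/(u(849) + 1578335) = (-1845530 - 1033336)/(2*849 + 1578335) = -2878866/(1698 + 1578335) = -2878866/1580033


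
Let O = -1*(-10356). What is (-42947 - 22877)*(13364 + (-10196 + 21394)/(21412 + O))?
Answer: -317569945000/361 ≈ -8.7969e+8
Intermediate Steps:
O = 10356
(-42947 - 22877)*(13364 + (-10196 + 21394)/(21412 + O)) = (-42947 - 22877)*(13364 + (-10196 + 21394)/(21412 + 10356)) = -65824*(13364 + 11198/31768) = -65824*(13364 + 11198*(1/31768)) = -65824*(13364 + 509/1444) = -65824*19298125/1444 = -317569945000/361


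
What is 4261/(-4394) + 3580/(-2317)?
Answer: -25603257/10180898 ≈ -2.5148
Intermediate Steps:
4261/(-4394) + 3580/(-2317) = 4261*(-1/4394) + 3580*(-1/2317) = -4261/4394 - 3580/2317 = -25603257/10180898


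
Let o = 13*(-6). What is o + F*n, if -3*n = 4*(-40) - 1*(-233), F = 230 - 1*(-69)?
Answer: -22061/3 ≈ -7353.7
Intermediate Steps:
o = -78
F = 299 (F = 230 + 69 = 299)
n = -73/3 (n = -(4*(-40) - 1*(-233))/3 = -(-160 + 233)/3 = -1/3*73 = -73/3 ≈ -24.333)
o + F*n = -78 + 299*(-73/3) = -78 - 21827/3 = -22061/3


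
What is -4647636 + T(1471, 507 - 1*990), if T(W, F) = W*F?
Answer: -5358129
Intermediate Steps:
T(W, F) = F*W
-4647636 + T(1471, 507 - 1*990) = -4647636 + (507 - 1*990)*1471 = -4647636 + (507 - 990)*1471 = -4647636 - 483*1471 = -4647636 - 710493 = -5358129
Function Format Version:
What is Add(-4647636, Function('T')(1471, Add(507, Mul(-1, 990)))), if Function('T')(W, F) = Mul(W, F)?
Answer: -5358129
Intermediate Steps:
Function('T')(W, F) = Mul(F, W)
Add(-4647636, Function('T')(1471, Add(507, Mul(-1, 990)))) = Add(-4647636, Mul(Add(507, Mul(-1, 990)), 1471)) = Add(-4647636, Mul(Add(507, -990), 1471)) = Add(-4647636, Mul(-483, 1471)) = Add(-4647636, -710493) = -5358129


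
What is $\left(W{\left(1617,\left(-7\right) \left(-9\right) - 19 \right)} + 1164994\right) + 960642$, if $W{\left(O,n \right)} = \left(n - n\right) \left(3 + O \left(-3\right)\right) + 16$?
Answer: $2125652$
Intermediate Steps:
$W{\left(O,n \right)} = 16$ ($W{\left(O,n \right)} = 0 \left(3 - 3 O\right) + 16 = 0 + 16 = 16$)
$\left(W{\left(1617,\left(-7\right) \left(-9\right) - 19 \right)} + 1164994\right) + 960642 = \left(16 + 1164994\right) + 960642 = 1165010 + 960642 = 2125652$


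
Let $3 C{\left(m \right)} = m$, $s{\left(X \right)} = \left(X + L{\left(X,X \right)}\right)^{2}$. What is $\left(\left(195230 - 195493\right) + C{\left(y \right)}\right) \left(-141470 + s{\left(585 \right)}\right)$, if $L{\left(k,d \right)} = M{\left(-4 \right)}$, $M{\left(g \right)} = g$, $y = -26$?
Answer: $- \frac{159814165}{3} \approx -5.3271 \cdot 10^{7}$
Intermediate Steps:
$L{\left(k,d \right)} = -4$
$s{\left(X \right)} = \left(-4 + X\right)^{2}$ ($s{\left(X \right)} = \left(X - 4\right)^{2} = \left(-4 + X\right)^{2}$)
$C{\left(m \right)} = \frac{m}{3}$
$\left(\left(195230 - 195493\right) + C{\left(y \right)}\right) \left(-141470 + s{\left(585 \right)}\right) = \left(\left(195230 - 195493\right) + \frac{1}{3} \left(-26\right)\right) \left(-141470 + \left(-4 + 585\right)^{2}\right) = \left(\left(195230 - 195493\right) - \frac{26}{3}\right) \left(-141470 + 581^{2}\right) = \left(-263 - \frac{26}{3}\right) \left(-141470 + 337561\right) = \left(- \frac{815}{3}\right) 196091 = - \frac{159814165}{3}$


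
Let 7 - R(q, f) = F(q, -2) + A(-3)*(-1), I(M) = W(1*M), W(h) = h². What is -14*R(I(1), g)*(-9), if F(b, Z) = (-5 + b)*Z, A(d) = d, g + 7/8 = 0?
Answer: -504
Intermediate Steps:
g = -7/8 (g = -7/8 + 0 = -7/8 ≈ -0.87500)
I(M) = M² (I(M) = (1*M)² = M²)
F(b, Z) = Z*(-5 + b)
R(q, f) = -6 + 2*q (R(q, f) = 7 - (-2*(-5 + q) - 3*(-1)) = 7 - ((10 - 2*q) + 3) = 7 - (13 - 2*q) = 7 + (-13 + 2*q) = -6 + 2*q)
-14*R(I(1), g)*(-9) = -14*(-6 + 2*1²)*(-9) = -14*(-6 + 2*1)*(-9) = -14*(-6 + 2)*(-9) = -14*(-4)*(-9) = 56*(-9) = -504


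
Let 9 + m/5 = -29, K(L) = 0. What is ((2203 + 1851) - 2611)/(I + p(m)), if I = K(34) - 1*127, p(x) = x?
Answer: -1443/317 ≈ -4.5520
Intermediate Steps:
m = -190 (m = -45 + 5*(-29) = -45 - 145 = -190)
I = -127 (I = 0 - 1*127 = 0 - 127 = -127)
((2203 + 1851) - 2611)/(I + p(m)) = ((2203 + 1851) - 2611)/(-127 - 190) = (4054 - 2611)/(-317) = 1443*(-1/317) = -1443/317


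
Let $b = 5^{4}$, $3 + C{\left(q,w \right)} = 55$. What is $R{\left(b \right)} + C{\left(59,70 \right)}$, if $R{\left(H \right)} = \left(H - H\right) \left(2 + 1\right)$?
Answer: $52$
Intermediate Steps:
$C{\left(q,w \right)} = 52$ ($C{\left(q,w \right)} = -3 + 55 = 52$)
$b = 625$
$R{\left(H \right)} = 0$ ($R{\left(H \right)} = 0 \cdot 3 = 0$)
$R{\left(b \right)} + C{\left(59,70 \right)} = 0 + 52 = 52$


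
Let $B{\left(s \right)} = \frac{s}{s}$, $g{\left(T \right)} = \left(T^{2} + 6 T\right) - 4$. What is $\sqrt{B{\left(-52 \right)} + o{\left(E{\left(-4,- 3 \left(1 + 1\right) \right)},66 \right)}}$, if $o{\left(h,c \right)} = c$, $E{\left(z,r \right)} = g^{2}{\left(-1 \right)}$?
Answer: $\sqrt{67} \approx 8.1853$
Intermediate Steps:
$g{\left(T \right)} = -4 + T^{2} + 6 T$
$E{\left(z,r \right)} = 81$ ($E{\left(z,r \right)} = \left(-4 + \left(-1\right)^{2} + 6 \left(-1\right)\right)^{2} = \left(-4 + 1 - 6\right)^{2} = \left(-9\right)^{2} = 81$)
$B{\left(s \right)} = 1$
$\sqrt{B{\left(-52 \right)} + o{\left(E{\left(-4,- 3 \left(1 + 1\right) \right)},66 \right)}} = \sqrt{1 + 66} = \sqrt{67}$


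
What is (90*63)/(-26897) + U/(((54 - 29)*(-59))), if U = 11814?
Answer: -326124408/39673075 ≈ -8.2203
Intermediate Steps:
(90*63)/(-26897) + U/(((54 - 29)*(-59))) = (90*63)/(-26897) + 11814/(((54 - 29)*(-59))) = 5670*(-1/26897) + 11814/((25*(-59))) = -5670/26897 + 11814/(-1475) = -5670/26897 + 11814*(-1/1475) = -5670/26897 - 11814/1475 = -326124408/39673075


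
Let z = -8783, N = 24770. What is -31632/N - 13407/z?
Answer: 27133767/108777455 ≈ 0.24944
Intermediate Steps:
-31632/N - 13407/z = -31632/24770 - 13407/(-8783) = -31632*1/24770 - 13407*(-1/8783) = -15816/12385 + 13407/8783 = 27133767/108777455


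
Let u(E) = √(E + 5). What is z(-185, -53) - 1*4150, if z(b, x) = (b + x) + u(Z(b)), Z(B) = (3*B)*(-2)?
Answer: -4388 + √1115 ≈ -4354.6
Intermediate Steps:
Z(B) = -6*B
u(E) = √(5 + E)
z(b, x) = b + x + √(5 - 6*b) (z(b, x) = (b + x) + √(5 - 6*b) = b + x + √(5 - 6*b))
z(-185, -53) - 1*4150 = (-185 - 53 + √(5 - 6*(-185))) - 1*4150 = (-185 - 53 + √(5 + 1110)) - 4150 = (-185 - 53 + √1115) - 4150 = (-238 + √1115) - 4150 = -4388 + √1115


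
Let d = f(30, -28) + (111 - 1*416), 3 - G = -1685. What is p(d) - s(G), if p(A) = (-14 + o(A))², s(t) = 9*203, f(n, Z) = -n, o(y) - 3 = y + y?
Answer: 461934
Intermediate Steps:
G = 1688 (G = 3 - 1*(-1685) = 3 + 1685 = 1688)
o(y) = 3 + 2*y (o(y) = 3 + (y + y) = 3 + 2*y)
d = -335 (d = -1*30 + (111 - 1*416) = -30 + (111 - 416) = -30 - 305 = -335)
s(t) = 1827
p(A) = (-11 + 2*A)² (p(A) = (-14 + (3 + 2*A))² = (-11 + 2*A)²)
p(d) - s(G) = (-11 + 2*(-335))² - 1*1827 = (-11 - 670)² - 1827 = (-681)² - 1827 = 463761 - 1827 = 461934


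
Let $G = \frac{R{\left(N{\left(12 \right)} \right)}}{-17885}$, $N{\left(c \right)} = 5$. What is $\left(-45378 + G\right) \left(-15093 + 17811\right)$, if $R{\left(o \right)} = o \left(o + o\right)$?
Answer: $- \frac{441177921288}{3577} \approx -1.2334 \cdot 10^{8}$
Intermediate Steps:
$R{\left(o \right)} = 2 o^{2}$ ($R{\left(o \right)} = o 2 o = 2 o^{2}$)
$G = - \frac{10}{3577}$ ($G = \frac{2 \cdot 5^{2}}{-17885} = 2 \cdot 25 \left(- \frac{1}{17885}\right) = 50 \left(- \frac{1}{17885}\right) = - \frac{10}{3577} \approx -0.0027956$)
$\left(-45378 + G\right) \left(-15093 + 17811\right) = \left(-45378 - \frac{10}{3577}\right) \left(-15093 + 17811\right) = \left(- \frac{162317116}{3577}\right) 2718 = - \frac{441177921288}{3577}$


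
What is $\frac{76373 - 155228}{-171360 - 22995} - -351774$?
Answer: $\frac{651134425}{1851} \approx 3.5177 \cdot 10^{5}$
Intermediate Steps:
$\frac{76373 - 155228}{-171360 - 22995} - -351774 = - \frac{78855}{-194355} + 351774 = \left(-78855\right) \left(- \frac{1}{194355}\right) + 351774 = \frac{751}{1851} + 351774 = \frac{651134425}{1851}$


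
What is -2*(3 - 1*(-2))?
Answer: -10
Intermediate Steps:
-2*(3 - 1*(-2)) = -2*(3 + 2) = -2*5 = -10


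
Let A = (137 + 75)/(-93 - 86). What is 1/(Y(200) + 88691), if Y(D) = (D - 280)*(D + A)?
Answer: 179/13028649 ≈ 1.3739e-5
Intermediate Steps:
A = -212/179 (A = 212/(-179) = 212*(-1/179) = -212/179 ≈ -1.1844)
Y(D) = (-280 + D)*(-212/179 + D) (Y(D) = (D - 280)*(D - 212/179) = (-280 + D)*(-212/179 + D))
1/(Y(200) + 88691) = 1/((59360/179 + 200**2 - 50332/179*200) + 88691) = 1/((59360/179 + 40000 - 10066400/179) + 88691) = 1/(-2847040/179 + 88691) = 1/(13028649/179) = 179/13028649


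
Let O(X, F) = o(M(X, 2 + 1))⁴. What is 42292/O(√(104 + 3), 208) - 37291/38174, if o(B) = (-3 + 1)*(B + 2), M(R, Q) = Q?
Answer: 155193101/47717500 ≈ 3.2523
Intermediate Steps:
o(B) = -4 - 2*B (o(B) = -2*(2 + B) = -4 - 2*B)
O(X, F) = 10000 (O(X, F) = (-4 - 2*(2 + 1))⁴ = (-4 - 2*3)⁴ = (-4 - 6)⁴ = (-10)⁴ = 10000)
42292/O(√(104 + 3), 208) - 37291/38174 = 42292/10000 - 37291/38174 = 42292*(1/10000) - 37291*1/38174 = 10573/2500 - 37291/38174 = 155193101/47717500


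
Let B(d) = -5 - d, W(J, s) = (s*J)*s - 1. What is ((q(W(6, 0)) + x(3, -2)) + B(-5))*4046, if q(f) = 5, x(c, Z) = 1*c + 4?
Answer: 48552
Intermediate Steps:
x(c, Z) = 4 + c (x(c, Z) = c + 4 = 4 + c)
W(J, s) = -1 + J*s**2 (W(J, s) = (J*s)*s - 1 = J*s**2 - 1 = -1 + J*s**2)
((q(W(6, 0)) + x(3, -2)) + B(-5))*4046 = ((5 + (4 + 3)) + (-5 - 1*(-5)))*4046 = ((5 + 7) + (-5 + 5))*4046 = (12 + 0)*4046 = 12*4046 = 48552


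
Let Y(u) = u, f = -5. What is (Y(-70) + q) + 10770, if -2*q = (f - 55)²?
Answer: 8900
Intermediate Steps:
q = -1800 (q = -(-5 - 55)²/2 = -½*(-60)² = -½*3600 = -1800)
(Y(-70) + q) + 10770 = (-70 - 1800) + 10770 = -1870 + 10770 = 8900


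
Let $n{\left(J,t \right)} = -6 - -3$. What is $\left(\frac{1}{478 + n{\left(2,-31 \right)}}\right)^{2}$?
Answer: $\frac{1}{225625} \approx 4.4321 \cdot 10^{-6}$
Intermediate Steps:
$n{\left(J,t \right)} = -3$ ($n{\left(J,t \right)} = -6 + 3 = -3$)
$\left(\frac{1}{478 + n{\left(2,-31 \right)}}\right)^{2} = \left(\frac{1}{478 - 3}\right)^{2} = \left(\frac{1}{475}\right)^{2} = \frac{1}{225625}$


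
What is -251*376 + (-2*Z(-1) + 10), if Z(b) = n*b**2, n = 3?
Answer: -94372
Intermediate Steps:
Z(b) = 3*b**2
-251*376 + (-2*Z(-1) + 10) = -251*376 + (-6*(-1)**2 + 10) = -94376 + (-6 + 10) = -94376 + 4 = -94372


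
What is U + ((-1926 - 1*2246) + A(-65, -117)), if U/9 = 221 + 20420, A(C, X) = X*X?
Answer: 195286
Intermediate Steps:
A(C, X) = X**2
U = 185769 (U = 9*(221 + 20420) = 9*20641 = 185769)
U + ((-1926 - 1*2246) + A(-65, -117)) = 185769 + ((-1926 - 1*2246) + (-117)**2) = 185769 + ((-1926 - 2246) + 13689) = 185769 + (-4172 + 13689) = 185769 + 9517 = 195286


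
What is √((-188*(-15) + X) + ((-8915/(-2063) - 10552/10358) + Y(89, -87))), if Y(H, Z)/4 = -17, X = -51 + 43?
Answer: √313614968274808345/10684277 ≈ 52.415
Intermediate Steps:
X = -8
Y(H, Z) = -68 (Y(H, Z) = 4*(-17) = -68)
√((-188*(-15) + X) + ((-8915/(-2063) - 10552/10358) + Y(89, -87))) = √((-188*(-15) - 8) + ((-8915/(-2063) - 10552/10358) - 68)) = √((-94*(-30) - 8) + ((-8915*(-1/2063) - 10552*1/10358) - 68)) = √((2820 - 8) + ((8915/2063 - 5276/5179) - 68)) = √(2812 + (35286397/10684277 - 68)) = √(2812 - 691244439/10684277) = √(29352942485/10684277) = √313614968274808345/10684277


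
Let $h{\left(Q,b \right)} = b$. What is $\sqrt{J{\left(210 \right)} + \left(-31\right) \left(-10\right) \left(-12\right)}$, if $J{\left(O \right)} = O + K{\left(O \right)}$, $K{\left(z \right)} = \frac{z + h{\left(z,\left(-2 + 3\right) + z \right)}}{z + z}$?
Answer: $\frac{i \sqrt{154746795}}{210} \approx 59.237 i$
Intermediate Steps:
$K{\left(z \right)} = \frac{1 + 2 z}{2 z}$ ($K{\left(z \right)} = \frac{z + \left(\left(-2 + 3\right) + z\right)}{z + z} = \frac{z + \left(1 + z\right)}{2 z} = \left(1 + 2 z\right) \frac{1}{2 z} = \frac{1 + 2 z}{2 z}$)
$J{\left(O \right)} = O + \frac{\frac{1}{2} + O}{O}$
$\sqrt{J{\left(210 \right)} + \left(-31\right) \left(-10\right) \left(-12\right)} = \sqrt{\left(1 + 210 + \frac{1}{2 \cdot 210}\right) + \left(-31\right) \left(-10\right) \left(-12\right)} = \sqrt{\left(1 + 210 + \frac{1}{2} \cdot \frac{1}{210}\right) + 310 \left(-12\right)} = \sqrt{\left(1 + 210 + \frac{1}{420}\right) - 3720} = \sqrt{\frac{88621}{420} - 3720} = \sqrt{- \frac{1473779}{420}} = \frac{i \sqrt{154746795}}{210}$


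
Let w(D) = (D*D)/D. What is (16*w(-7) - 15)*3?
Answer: -381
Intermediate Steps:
w(D) = D (w(D) = D²/D = D)
(16*w(-7) - 15)*3 = (16*(-7) - 15)*3 = (-112 - 15)*3 = -127*3 = -381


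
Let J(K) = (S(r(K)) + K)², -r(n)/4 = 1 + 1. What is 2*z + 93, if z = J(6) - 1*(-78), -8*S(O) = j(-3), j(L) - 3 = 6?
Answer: 9489/32 ≈ 296.53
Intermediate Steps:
j(L) = 9 (j(L) = 3 + 6 = 9)
r(n) = -8 (r(n) = -4*(1 + 1) = -4*2 = -8)
S(O) = -9/8 (S(O) = -⅛*9 = -9/8)
J(K) = (-9/8 + K)²
z = 6513/64 (z = (-9 + 8*6)²/64 - 1*(-78) = (-9 + 48)²/64 + 78 = (1/64)*39² + 78 = (1/64)*1521 + 78 = 1521/64 + 78 = 6513/64 ≈ 101.77)
2*z + 93 = 2*(6513/64) + 93 = 6513/32 + 93 = 9489/32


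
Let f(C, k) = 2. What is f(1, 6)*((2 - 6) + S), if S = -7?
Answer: -22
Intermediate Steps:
f(1, 6)*((2 - 6) + S) = 2*((2 - 6) - 7) = 2*(-4 - 7) = 2*(-11) = -22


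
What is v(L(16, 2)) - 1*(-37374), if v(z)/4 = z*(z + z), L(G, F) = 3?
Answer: 37446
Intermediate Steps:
v(z) = 8*z² (v(z) = 4*(z*(z + z)) = 4*(z*(2*z)) = 4*(2*z²) = 8*z²)
v(L(16, 2)) - 1*(-37374) = 8*3² - 1*(-37374) = 8*9 + 37374 = 72 + 37374 = 37446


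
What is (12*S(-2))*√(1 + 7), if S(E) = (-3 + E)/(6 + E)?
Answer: -30*√2 ≈ -42.426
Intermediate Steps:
S(E) = (-3 + E)/(6 + E)
(12*S(-2))*√(1 + 7) = (12*((-3 - 2)/(6 - 2)))*√(1 + 7) = (12*(-5/4))*√8 = (12*((¼)*(-5)))*(2*√2) = (12*(-5/4))*(2*√2) = -30*√2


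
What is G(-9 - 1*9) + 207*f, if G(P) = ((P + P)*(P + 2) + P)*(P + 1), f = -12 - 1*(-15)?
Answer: -8865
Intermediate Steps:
f = 3 (f = -12 + 15 = 3)
G(P) = (1 + P)*(P + 2*P*(2 + P)) (G(P) = ((2*P)*(2 + P) + P)*(1 + P) = (2*P*(2 + P) + P)*(1 + P) = (P + 2*P*(2 + P))*(1 + P) = (1 + P)*(P + 2*P*(2 + P)))
G(-9 - 1*9) + 207*f = (-9 - 1*9)*(5 + 2*(-9 - 1*9)**2 + 7*(-9 - 1*9)) + 207*3 = (-9 - 9)*(5 + 2*(-9 - 9)**2 + 7*(-9 - 9)) + 621 = -18*(5 + 2*(-18)**2 + 7*(-18)) + 621 = -18*(5 + 2*324 - 126) + 621 = -18*(5 + 648 - 126) + 621 = -18*527 + 621 = -9486 + 621 = -8865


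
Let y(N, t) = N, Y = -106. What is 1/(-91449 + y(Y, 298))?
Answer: -1/91555 ≈ -1.0922e-5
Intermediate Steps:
1/(-91449 + y(Y, 298)) = 1/(-91449 - 106) = 1/(-91555) = -1/91555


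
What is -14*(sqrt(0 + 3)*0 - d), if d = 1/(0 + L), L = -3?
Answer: -14/3 ≈ -4.6667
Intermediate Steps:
d = -1/3 (d = 1/(0 - 3) = 1/(-3) = -1/3 ≈ -0.33333)
-14*(sqrt(0 + 3)*0 - d) = -14*(sqrt(0 + 3)*0 - 1*(-1/3)) = -14*(sqrt(3)*0 + 1/3) = -14*(0 + 1/3) = -14*1/3 = -14/3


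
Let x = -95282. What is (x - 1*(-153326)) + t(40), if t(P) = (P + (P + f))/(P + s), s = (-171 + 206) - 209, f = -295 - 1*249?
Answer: 3889180/67 ≈ 58047.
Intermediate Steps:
f = -544 (f = -295 - 249 = -544)
s = -174 (s = 35 - 209 = -174)
t(P) = (-544 + 2*P)/(-174 + P) (t(P) = (P + (P - 544))/(P - 174) = (P + (-544 + P))/(-174 + P) = (-544 + 2*P)/(-174 + P))
(x - 1*(-153326)) + t(40) = (-95282 - 1*(-153326)) + 2*(-272 + 40)/(-174 + 40) = (-95282 + 153326) + 2*(-232)/(-134) = 58044 + 2*(-1/134)*(-232) = 58044 + 232/67 = 3889180/67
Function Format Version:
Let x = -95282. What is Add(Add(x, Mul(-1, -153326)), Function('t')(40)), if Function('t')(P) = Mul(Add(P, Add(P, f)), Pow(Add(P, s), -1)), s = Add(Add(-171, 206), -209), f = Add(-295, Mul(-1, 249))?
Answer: Rational(3889180, 67) ≈ 58047.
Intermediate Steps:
f = -544 (f = Add(-295, -249) = -544)
s = -174 (s = Add(35, -209) = -174)
Function('t')(P) = Mul(Pow(Add(-174, P), -1), Add(-544, Mul(2, P))) (Function('t')(P) = Mul(Add(P, Add(P, -544)), Pow(Add(P, -174), -1)) = Mul(Add(P, Add(-544, P)), Pow(Add(-174, P), -1)) = Mul(Add(-544, Mul(2, P)), Pow(Add(-174, P), -1)) = Mul(Pow(Add(-174, P), -1), Add(-544, Mul(2, P))))
Add(Add(x, Mul(-1, -153326)), Function('t')(40)) = Add(Add(-95282, Mul(-1, -153326)), Mul(2, Pow(Add(-174, 40), -1), Add(-272, 40))) = Add(Add(-95282, 153326), Mul(2, Pow(-134, -1), -232)) = Add(58044, Mul(2, Rational(-1, 134), -232)) = Add(58044, Rational(232, 67)) = Rational(3889180, 67)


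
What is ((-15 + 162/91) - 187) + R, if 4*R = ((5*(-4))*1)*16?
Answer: -25500/91 ≈ -280.22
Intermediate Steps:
R = -80 (R = (((5*(-4))*1)*16)/4 = (-20*1*16)/4 = (-20*16)/4 = (¼)*(-320) = -80)
((-15 + 162/91) - 187) + R = ((-15 + 162/91) - 187) - 80 = (-1203/91 - 187) - 80 = -18220/91 - 80 = -25500/91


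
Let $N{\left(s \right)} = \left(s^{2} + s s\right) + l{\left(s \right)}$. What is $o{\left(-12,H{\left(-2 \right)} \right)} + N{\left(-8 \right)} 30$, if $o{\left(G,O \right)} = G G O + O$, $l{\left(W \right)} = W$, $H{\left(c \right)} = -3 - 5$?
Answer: $2440$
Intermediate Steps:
$H{\left(c \right)} = -8$ ($H{\left(c \right)} = -3 - 5 = -8$)
$o{\left(G,O \right)} = O + O G^{2}$ ($o{\left(G,O \right)} = G^{2} O + O = O G^{2} + O = O + O G^{2}$)
$N{\left(s \right)} = s + 2 s^{2}$ ($N{\left(s \right)} = \left(s^{2} + s s\right) + s = \left(s^{2} + s^{2}\right) + s = 2 s^{2} + s = s + 2 s^{2}$)
$o{\left(-12,H{\left(-2 \right)} \right)} + N{\left(-8 \right)} 30 = - 8 \left(1 + \left(-12\right)^{2}\right) + - 8 \left(1 + 2 \left(-8\right)\right) 30 = - 8 \left(1 + 144\right) + - 8 \left(1 - 16\right) 30 = \left(-8\right) 145 + \left(-8\right) \left(-15\right) 30 = -1160 + 120 \cdot 30 = -1160 + 3600 = 2440$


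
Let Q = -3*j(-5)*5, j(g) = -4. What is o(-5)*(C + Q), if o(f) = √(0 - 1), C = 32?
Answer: 92*I ≈ 92.0*I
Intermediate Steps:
o(f) = I (o(f) = √(-1) = I)
Q = 60 (Q = -3*(-4)*5 = 12*5 = 60)
o(-5)*(C + Q) = I*(32 + 60) = I*92 = 92*I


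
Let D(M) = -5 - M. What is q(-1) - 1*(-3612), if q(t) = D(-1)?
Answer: 3608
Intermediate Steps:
q(t) = -4 (q(t) = -5 - 1*(-1) = -5 + 1 = -4)
q(-1) - 1*(-3612) = -4 - 1*(-3612) = -4 + 3612 = 3608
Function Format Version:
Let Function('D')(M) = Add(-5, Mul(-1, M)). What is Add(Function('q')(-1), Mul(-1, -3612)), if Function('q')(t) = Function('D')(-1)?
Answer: 3608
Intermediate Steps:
Function('q')(t) = -4 (Function('q')(t) = Add(-5, Mul(-1, -1)) = Add(-5, 1) = -4)
Add(Function('q')(-1), Mul(-1, -3612)) = Add(-4, Mul(-1, -3612)) = Add(-4, 3612) = 3608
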